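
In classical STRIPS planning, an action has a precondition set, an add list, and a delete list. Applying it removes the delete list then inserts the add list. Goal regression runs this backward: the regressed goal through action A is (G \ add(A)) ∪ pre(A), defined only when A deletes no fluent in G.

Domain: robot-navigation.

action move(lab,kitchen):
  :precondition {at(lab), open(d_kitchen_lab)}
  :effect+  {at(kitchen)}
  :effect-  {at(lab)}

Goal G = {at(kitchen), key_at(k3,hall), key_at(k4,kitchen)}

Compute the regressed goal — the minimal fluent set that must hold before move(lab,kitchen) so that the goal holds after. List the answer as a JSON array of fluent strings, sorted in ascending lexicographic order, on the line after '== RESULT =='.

Compute (G \ add) ∪ pre:
  G ∩ del = {}  (empty — regression defined)
  G \ add = {at(kitchen), key_at(k3,hall), key_at(k4,kitchen)} \ {at(kitchen)} = {key_at(k3,hall), key_at(k4,kitchen)}
  ∪ pre   = {key_at(k3,hall), key_at(k4,kitchen)} ∪ {at(lab), open(d_kitchen_lab)}
          = {at(lab), key_at(k3,hall), key_at(k4,kitchen), open(d_kitchen_lab)}

== RESULT ==
["at(lab)", "key_at(k3,hall)", "key_at(k4,kitchen)", "open(d_kitchen_lab)"]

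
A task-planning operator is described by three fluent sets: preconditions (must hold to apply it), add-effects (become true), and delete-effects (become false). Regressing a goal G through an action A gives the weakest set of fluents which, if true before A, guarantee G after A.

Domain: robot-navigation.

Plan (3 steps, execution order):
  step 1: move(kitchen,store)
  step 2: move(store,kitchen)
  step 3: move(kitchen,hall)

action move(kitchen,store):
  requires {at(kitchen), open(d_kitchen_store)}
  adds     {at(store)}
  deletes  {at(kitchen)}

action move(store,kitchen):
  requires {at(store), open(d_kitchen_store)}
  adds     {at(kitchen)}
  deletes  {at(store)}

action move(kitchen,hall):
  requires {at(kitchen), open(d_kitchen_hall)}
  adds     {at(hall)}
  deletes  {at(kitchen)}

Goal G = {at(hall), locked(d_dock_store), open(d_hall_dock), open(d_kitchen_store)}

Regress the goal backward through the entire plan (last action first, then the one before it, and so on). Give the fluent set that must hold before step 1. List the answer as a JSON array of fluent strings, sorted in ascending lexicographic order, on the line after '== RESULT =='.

Work backward from the goal:
  through step 3 (move(kitchen,hall)): drop {at(hall)}, keep {locked(d_dock_store), open(d_hall_dock), open(d_kitchen_store)}, require {at(kitchen), open(d_kitchen_hall)}
    → {at(kitchen), locked(d_dock_store), open(d_hall_dock), open(d_kitchen_hall), open(d_kitchen_store)}
  through step 2 (move(store,kitchen)): drop {at(kitchen)}, keep {locked(d_dock_store), open(d_hall_dock), open(d_kitchen_hall), open(d_kitchen_store)}, require {at(store), open(d_kitchen_store)}
    → {at(store), locked(d_dock_store), open(d_hall_dock), open(d_kitchen_hall), open(d_kitchen_store)}
  through step 1 (move(kitchen,store)): drop {at(store)}, keep {locked(d_dock_store), open(d_hall_dock), open(d_kitchen_hall), open(d_kitchen_store)}, require {at(kitchen), open(d_kitchen_store)}
    → {at(kitchen), locked(d_dock_store), open(d_hall_dock), open(d_kitchen_hall), open(d_kitchen_store)}

== RESULT ==
["at(kitchen)", "locked(d_dock_store)", "open(d_hall_dock)", "open(d_kitchen_hall)", "open(d_kitchen_store)"]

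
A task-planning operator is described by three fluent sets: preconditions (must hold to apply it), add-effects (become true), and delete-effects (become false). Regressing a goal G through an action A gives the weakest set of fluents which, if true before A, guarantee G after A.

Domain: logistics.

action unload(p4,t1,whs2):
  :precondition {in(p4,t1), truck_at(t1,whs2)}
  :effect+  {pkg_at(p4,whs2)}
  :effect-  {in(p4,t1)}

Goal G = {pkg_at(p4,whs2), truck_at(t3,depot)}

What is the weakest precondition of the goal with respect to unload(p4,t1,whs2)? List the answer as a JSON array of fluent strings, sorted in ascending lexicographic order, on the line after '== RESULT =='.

Regress:
  G ∩ del = {}  (empty — regression defined)
  G \ add = {pkg_at(p4,whs2), truck_at(t3,depot)} \ {pkg_at(p4,whs2)} = {truck_at(t3,depot)}
  ∪ pre   = {truck_at(t3,depot)} ∪ {in(p4,t1), truck_at(t1,whs2)}
          = {in(p4,t1), truck_at(t1,whs2), truck_at(t3,depot)}

== RESULT ==
["in(p4,t1)", "truck_at(t1,whs2)", "truck_at(t3,depot)"]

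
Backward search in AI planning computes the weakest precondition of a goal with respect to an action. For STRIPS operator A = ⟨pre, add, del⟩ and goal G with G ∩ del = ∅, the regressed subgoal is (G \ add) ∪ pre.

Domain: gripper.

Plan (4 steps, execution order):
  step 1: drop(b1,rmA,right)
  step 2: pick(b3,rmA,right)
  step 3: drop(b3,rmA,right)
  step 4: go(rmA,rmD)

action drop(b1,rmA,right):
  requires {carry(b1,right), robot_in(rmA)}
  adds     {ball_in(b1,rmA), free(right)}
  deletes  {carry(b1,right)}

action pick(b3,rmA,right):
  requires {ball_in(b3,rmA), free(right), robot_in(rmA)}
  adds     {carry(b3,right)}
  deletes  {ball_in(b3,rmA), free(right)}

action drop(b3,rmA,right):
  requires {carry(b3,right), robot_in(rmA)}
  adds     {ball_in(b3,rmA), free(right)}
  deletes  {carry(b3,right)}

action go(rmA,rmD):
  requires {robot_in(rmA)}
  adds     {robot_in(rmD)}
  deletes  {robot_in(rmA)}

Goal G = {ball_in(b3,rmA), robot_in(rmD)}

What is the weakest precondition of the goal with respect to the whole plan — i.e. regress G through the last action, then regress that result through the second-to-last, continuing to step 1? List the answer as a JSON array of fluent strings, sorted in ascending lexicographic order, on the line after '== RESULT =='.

Work backward from the goal:
  through step 4 (go(rmA,rmD)): drop {robot_in(rmD)}, keep {ball_in(b3,rmA)}, require {robot_in(rmA)}
    → {ball_in(b3,rmA), robot_in(rmA)}
  through step 3 (drop(b3,rmA,right)): drop {ball_in(b3,rmA)}, keep {robot_in(rmA)}, require {carry(b3,right), robot_in(rmA)}
    → {carry(b3,right), robot_in(rmA)}
  through step 2 (pick(b3,rmA,right)): drop {carry(b3,right)}, keep {robot_in(rmA)}, require {ball_in(b3,rmA), free(right), robot_in(rmA)}
    → {ball_in(b3,rmA), free(right), robot_in(rmA)}
  through step 1 (drop(b1,rmA,right)): drop {free(right)}, keep {ball_in(b3,rmA), robot_in(rmA)}, require {carry(b1,right), robot_in(rmA)}
    → {ball_in(b3,rmA), carry(b1,right), robot_in(rmA)}

== RESULT ==
["ball_in(b3,rmA)", "carry(b1,right)", "robot_in(rmA)"]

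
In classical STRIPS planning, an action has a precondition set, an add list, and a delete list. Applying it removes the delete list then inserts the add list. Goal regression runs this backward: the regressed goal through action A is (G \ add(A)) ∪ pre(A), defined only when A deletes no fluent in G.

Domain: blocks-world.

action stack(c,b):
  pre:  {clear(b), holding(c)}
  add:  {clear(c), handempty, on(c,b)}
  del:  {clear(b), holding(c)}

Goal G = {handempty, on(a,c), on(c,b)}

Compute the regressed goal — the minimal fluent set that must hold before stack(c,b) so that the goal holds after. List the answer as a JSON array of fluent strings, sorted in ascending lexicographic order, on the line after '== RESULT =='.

Regress:
  G ∩ del = {}  (empty — regression defined)
  G \ add = {handempty, on(a,c), on(c,b)} \ {clear(c), handempty, on(c,b)} = {on(a,c)}
  ∪ pre   = {on(a,c)} ∪ {clear(b), holding(c)}
          = {clear(b), holding(c), on(a,c)}

== RESULT ==
["clear(b)", "holding(c)", "on(a,c)"]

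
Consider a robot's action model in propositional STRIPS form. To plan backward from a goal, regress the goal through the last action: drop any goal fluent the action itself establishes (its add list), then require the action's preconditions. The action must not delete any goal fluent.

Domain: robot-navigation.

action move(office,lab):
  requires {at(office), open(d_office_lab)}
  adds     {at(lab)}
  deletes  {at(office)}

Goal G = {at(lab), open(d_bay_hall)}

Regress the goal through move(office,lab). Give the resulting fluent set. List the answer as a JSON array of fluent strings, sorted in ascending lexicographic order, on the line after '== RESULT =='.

Regress:
  G ∩ del = {}  (empty — regression defined)
  G \ add = {at(lab), open(d_bay_hall)} \ {at(lab)} = {open(d_bay_hall)}
  ∪ pre   = {open(d_bay_hall)} ∪ {at(office), open(d_office_lab)}
          = {at(office), open(d_bay_hall), open(d_office_lab)}

== RESULT ==
["at(office)", "open(d_bay_hall)", "open(d_office_lab)"]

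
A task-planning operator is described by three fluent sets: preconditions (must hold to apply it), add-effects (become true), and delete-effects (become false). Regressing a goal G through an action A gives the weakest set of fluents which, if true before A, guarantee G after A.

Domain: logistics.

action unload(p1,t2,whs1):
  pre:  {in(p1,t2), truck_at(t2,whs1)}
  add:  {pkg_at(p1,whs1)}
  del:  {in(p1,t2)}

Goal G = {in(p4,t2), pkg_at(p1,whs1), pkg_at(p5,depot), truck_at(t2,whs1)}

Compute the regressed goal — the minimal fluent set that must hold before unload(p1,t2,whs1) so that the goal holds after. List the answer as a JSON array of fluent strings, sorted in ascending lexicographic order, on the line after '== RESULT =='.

Regress:
  G ∩ del = {}  (empty — regression defined)
  G \ add = {in(p4,t2), pkg_at(p1,whs1), pkg_at(p5,depot), truck_at(t2,whs1)} \ {pkg_at(p1,whs1)} = {in(p4,t2), pkg_at(p5,depot), truck_at(t2,whs1)}
  ∪ pre   = {in(p4,t2), pkg_at(p5,depot), truck_at(t2,whs1)} ∪ {in(p1,t2), truck_at(t2,whs1)}
          = {in(p1,t2), in(p4,t2), pkg_at(p5,depot), truck_at(t2,whs1)}

== RESULT ==
["in(p1,t2)", "in(p4,t2)", "pkg_at(p5,depot)", "truck_at(t2,whs1)"]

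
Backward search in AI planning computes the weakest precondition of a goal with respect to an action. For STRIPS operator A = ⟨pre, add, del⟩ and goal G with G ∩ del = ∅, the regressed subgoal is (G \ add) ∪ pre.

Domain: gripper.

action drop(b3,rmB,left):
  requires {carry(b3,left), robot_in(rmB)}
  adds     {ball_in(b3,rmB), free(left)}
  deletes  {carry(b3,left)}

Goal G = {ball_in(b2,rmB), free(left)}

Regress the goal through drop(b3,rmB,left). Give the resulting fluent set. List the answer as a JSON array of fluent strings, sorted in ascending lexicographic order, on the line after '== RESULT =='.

Compute (G \ add) ∪ pre:
  G ∩ del = {}  (empty — regression defined)
  G \ add = {ball_in(b2,rmB), free(left)} \ {ball_in(b3,rmB), free(left)} = {ball_in(b2,rmB)}
  ∪ pre   = {ball_in(b2,rmB)} ∪ {carry(b3,left), robot_in(rmB)}
          = {ball_in(b2,rmB), carry(b3,left), robot_in(rmB)}

== RESULT ==
["ball_in(b2,rmB)", "carry(b3,left)", "robot_in(rmB)"]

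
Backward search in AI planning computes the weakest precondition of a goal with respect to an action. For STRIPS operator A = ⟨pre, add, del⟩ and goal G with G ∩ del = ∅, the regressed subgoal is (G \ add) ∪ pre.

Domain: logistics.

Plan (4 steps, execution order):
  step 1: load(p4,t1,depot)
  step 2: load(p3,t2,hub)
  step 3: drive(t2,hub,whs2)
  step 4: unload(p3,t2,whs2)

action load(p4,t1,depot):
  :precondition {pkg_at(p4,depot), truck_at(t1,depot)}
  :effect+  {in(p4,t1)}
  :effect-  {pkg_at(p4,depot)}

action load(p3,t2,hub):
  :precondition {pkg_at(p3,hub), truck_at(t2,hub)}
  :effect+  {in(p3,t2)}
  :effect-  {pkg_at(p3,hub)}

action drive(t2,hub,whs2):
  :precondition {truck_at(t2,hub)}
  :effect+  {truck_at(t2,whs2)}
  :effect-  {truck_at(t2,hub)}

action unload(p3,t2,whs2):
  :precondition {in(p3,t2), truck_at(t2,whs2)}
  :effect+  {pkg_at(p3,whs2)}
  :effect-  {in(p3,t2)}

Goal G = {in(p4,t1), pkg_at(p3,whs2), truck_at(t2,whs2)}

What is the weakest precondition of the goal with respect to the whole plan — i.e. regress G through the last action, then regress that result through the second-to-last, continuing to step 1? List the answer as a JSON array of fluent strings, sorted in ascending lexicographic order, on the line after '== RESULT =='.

Regress step by step:
  through step 4 (unload(p3,t2,whs2)): drop {pkg_at(p3,whs2)}, keep {in(p4,t1), truck_at(t2,whs2)}, require {in(p3,t2), truck_at(t2,whs2)}
    → {in(p3,t2), in(p4,t1), truck_at(t2,whs2)}
  through step 3 (drive(t2,hub,whs2)): drop {truck_at(t2,whs2)}, keep {in(p3,t2), in(p4,t1)}, require {truck_at(t2,hub)}
    → {in(p3,t2), in(p4,t1), truck_at(t2,hub)}
  through step 2 (load(p3,t2,hub)): drop {in(p3,t2)}, keep {in(p4,t1), truck_at(t2,hub)}, require {pkg_at(p3,hub), truck_at(t2,hub)}
    → {in(p4,t1), pkg_at(p3,hub), truck_at(t2,hub)}
  through step 1 (load(p4,t1,depot)): drop {in(p4,t1)}, keep {pkg_at(p3,hub), truck_at(t2,hub)}, require {pkg_at(p4,depot), truck_at(t1,depot)}
    → {pkg_at(p3,hub), pkg_at(p4,depot), truck_at(t1,depot), truck_at(t2,hub)}

== RESULT ==
["pkg_at(p3,hub)", "pkg_at(p4,depot)", "truck_at(t1,depot)", "truck_at(t2,hub)"]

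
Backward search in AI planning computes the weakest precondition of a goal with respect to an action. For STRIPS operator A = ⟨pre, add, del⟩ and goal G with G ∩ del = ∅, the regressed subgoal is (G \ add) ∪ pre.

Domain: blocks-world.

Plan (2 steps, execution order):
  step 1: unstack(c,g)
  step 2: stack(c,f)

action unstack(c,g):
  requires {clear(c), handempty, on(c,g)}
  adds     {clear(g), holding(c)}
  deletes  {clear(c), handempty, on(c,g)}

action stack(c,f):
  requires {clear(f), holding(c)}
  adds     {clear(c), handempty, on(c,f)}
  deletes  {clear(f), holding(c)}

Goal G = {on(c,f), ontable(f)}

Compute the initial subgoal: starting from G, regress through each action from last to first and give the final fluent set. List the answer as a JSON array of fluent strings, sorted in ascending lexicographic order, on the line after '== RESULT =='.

Work backward from the goal:
  through step 2 (stack(c,f)): drop {on(c,f)}, keep {ontable(f)}, require {clear(f), holding(c)}
    → {clear(f), holding(c), ontable(f)}
  through step 1 (unstack(c,g)): drop {holding(c)}, keep {clear(f), ontable(f)}, require {clear(c), handempty, on(c,g)}
    → {clear(c), clear(f), handempty, on(c,g), ontable(f)}

== RESULT ==
["clear(c)", "clear(f)", "handempty", "on(c,g)", "ontable(f)"]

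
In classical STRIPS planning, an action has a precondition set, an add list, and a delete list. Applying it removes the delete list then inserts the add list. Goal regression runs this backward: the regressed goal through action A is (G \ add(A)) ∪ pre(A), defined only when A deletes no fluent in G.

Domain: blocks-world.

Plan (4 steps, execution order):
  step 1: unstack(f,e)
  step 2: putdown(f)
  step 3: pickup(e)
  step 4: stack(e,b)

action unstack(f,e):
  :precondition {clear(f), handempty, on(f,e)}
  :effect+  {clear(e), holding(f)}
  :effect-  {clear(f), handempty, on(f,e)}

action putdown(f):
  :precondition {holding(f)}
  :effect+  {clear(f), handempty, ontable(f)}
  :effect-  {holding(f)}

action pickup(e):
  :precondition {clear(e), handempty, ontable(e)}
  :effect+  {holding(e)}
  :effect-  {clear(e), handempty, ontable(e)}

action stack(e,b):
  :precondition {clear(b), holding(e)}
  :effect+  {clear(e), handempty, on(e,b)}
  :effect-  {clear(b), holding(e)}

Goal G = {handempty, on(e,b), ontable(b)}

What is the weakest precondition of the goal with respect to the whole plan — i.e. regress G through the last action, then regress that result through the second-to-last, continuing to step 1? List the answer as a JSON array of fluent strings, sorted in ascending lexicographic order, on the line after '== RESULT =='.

Work backward from the goal:
  through step 4 (stack(e,b)): drop {handempty, on(e,b)}, keep {ontable(b)}, require {clear(b), holding(e)}
    → {clear(b), holding(e), ontable(b)}
  through step 3 (pickup(e)): drop {holding(e)}, keep {clear(b), ontable(b)}, require {clear(e), handempty, ontable(e)}
    → {clear(b), clear(e), handempty, ontable(b), ontable(e)}
  through step 2 (putdown(f)): drop {handempty}, keep {clear(b), clear(e), ontable(b), ontable(e)}, require {holding(f)}
    → {clear(b), clear(e), holding(f), ontable(b), ontable(e)}
  through step 1 (unstack(f,e)): drop {clear(e), holding(f)}, keep {clear(b), ontable(b), ontable(e)}, require {clear(f), handempty, on(f,e)}
    → {clear(b), clear(f), handempty, on(f,e), ontable(b), ontable(e)}

== RESULT ==
["clear(b)", "clear(f)", "handempty", "on(f,e)", "ontable(b)", "ontable(e)"]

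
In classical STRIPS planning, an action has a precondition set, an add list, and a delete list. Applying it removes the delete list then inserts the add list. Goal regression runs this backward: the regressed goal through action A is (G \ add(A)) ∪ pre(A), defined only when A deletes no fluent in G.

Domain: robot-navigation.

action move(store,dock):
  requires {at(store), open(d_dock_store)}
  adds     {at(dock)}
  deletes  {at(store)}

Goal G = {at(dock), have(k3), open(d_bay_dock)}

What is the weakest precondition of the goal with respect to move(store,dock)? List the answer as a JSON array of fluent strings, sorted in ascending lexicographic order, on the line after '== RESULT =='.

Compute (G \ add) ∪ pre:
  G ∩ del = {}  (empty — regression defined)
  G \ add = {at(dock), have(k3), open(d_bay_dock)} \ {at(dock)} = {have(k3), open(d_bay_dock)}
  ∪ pre   = {have(k3), open(d_bay_dock)} ∪ {at(store), open(d_dock_store)}
          = {at(store), have(k3), open(d_bay_dock), open(d_dock_store)}

== RESULT ==
["at(store)", "have(k3)", "open(d_bay_dock)", "open(d_dock_store)"]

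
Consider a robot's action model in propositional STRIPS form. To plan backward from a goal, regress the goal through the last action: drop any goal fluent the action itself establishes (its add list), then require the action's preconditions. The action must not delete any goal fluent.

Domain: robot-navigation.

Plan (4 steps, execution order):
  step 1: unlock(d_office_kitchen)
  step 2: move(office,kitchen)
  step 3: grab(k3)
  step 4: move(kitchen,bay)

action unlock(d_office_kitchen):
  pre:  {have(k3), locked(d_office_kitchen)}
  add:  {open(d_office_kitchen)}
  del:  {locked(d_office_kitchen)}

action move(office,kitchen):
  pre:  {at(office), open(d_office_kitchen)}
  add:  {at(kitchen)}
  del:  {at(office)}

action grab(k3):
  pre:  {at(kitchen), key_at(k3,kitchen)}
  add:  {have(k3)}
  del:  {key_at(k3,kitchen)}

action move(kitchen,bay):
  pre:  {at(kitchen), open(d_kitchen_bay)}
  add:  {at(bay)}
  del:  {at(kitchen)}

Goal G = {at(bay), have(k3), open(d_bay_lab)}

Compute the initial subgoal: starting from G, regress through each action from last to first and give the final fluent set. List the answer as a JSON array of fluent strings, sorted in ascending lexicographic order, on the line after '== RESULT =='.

Work backward from the goal:
  through step 4 (move(kitchen,bay)): drop {at(bay)}, keep {have(k3), open(d_bay_lab)}, require {at(kitchen), open(d_kitchen_bay)}
    → {at(kitchen), have(k3), open(d_bay_lab), open(d_kitchen_bay)}
  through step 3 (grab(k3)): drop {have(k3)}, keep {at(kitchen), open(d_bay_lab), open(d_kitchen_bay)}, require {at(kitchen), key_at(k3,kitchen)}
    → {at(kitchen), key_at(k3,kitchen), open(d_bay_lab), open(d_kitchen_bay)}
  through step 2 (move(office,kitchen)): drop {at(kitchen)}, keep {key_at(k3,kitchen), open(d_bay_lab), open(d_kitchen_bay)}, require {at(office), open(d_office_kitchen)}
    → {at(office), key_at(k3,kitchen), open(d_bay_lab), open(d_kitchen_bay), open(d_office_kitchen)}
  through step 1 (unlock(d_office_kitchen)): drop {open(d_office_kitchen)}, keep {at(office), key_at(k3,kitchen), open(d_bay_lab), open(d_kitchen_bay)}, require {have(k3), locked(d_office_kitchen)}
    → {at(office), have(k3), key_at(k3,kitchen), locked(d_office_kitchen), open(d_bay_lab), open(d_kitchen_bay)}

== RESULT ==
["at(office)", "have(k3)", "key_at(k3,kitchen)", "locked(d_office_kitchen)", "open(d_bay_lab)", "open(d_kitchen_bay)"]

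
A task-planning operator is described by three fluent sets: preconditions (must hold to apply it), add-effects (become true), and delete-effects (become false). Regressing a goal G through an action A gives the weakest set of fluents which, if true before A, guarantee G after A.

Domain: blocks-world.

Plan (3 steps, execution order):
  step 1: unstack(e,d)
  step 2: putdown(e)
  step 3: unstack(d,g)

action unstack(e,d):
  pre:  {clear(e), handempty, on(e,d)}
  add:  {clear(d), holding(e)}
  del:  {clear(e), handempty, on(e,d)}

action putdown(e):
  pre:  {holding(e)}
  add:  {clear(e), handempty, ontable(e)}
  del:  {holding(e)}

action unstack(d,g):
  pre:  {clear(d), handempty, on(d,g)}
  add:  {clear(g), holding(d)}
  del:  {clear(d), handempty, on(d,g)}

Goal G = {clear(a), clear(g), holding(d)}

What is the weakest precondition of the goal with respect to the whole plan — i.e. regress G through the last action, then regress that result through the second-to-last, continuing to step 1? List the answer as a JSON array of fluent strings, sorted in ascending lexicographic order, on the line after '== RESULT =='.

Work backward from the goal:
  through step 3 (unstack(d,g)): drop {clear(g), holding(d)}, keep {clear(a)}, require {clear(d), handempty, on(d,g)}
    → {clear(a), clear(d), handempty, on(d,g)}
  through step 2 (putdown(e)): drop {handempty}, keep {clear(a), clear(d), on(d,g)}, require {holding(e)}
    → {clear(a), clear(d), holding(e), on(d,g)}
  through step 1 (unstack(e,d)): drop {clear(d), holding(e)}, keep {clear(a), on(d,g)}, require {clear(e), handempty, on(e,d)}
    → {clear(a), clear(e), handempty, on(d,g), on(e,d)}

== RESULT ==
["clear(a)", "clear(e)", "handempty", "on(d,g)", "on(e,d)"]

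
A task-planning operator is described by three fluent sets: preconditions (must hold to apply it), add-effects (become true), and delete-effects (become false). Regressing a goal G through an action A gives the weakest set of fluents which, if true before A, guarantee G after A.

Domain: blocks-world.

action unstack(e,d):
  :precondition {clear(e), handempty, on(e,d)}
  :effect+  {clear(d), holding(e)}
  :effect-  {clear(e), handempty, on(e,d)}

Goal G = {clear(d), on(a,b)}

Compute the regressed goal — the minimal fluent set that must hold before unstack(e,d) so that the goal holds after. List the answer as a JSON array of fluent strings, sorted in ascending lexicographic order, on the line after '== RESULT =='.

Compute (G \ add) ∪ pre:
  G ∩ del = {}  (empty — regression defined)
  G \ add = {clear(d), on(a,b)} \ {clear(d), holding(e)} = {on(a,b)}
  ∪ pre   = {on(a,b)} ∪ {clear(e), handempty, on(e,d)}
          = {clear(e), handempty, on(a,b), on(e,d)}

== RESULT ==
["clear(e)", "handempty", "on(a,b)", "on(e,d)"]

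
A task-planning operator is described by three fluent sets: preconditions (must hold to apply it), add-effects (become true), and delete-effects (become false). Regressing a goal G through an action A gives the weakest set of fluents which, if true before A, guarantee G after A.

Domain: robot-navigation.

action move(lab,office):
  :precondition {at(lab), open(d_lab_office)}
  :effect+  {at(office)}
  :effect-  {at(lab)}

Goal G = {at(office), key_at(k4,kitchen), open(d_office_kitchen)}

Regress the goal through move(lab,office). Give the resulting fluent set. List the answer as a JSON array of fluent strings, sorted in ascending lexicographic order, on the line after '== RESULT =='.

Compute (G \ add) ∪ pre:
  G ∩ del = {}  (empty — regression defined)
  G \ add = {at(office), key_at(k4,kitchen), open(d_office_kitchen)} \ {at(office)} = {key_at(k4,kitchen), open(d_office_kitchen)}
  ∪ pre   = {key_at(k4,kitchen), open(d_office_kitchen)} ∪ {at(lab), open(d_lab_office)}
          = {at(lab), key_at(k4,kitchen), open(d_lab_office), open(d_office_kitchen)}

== RESULT ==
["at(lab)", "key_at(k4,kitchen)", "open(d_lab_office)", "open(d_office_kitchen)"]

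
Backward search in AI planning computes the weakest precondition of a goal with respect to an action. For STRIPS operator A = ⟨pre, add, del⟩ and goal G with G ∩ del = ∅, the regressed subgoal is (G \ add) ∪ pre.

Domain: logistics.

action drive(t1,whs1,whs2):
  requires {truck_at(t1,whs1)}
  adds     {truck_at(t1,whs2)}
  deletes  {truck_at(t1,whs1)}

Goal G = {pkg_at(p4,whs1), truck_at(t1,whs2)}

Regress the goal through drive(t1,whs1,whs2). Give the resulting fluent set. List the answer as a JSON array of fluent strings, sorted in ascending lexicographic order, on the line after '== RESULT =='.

Regress:
  G ∩ del = {}  (empty — regression defined)
  G \ add = {pkg_at(p4,whs1), truck_at(t1,whs2)} \ {truck_at(t1,whs2)} = {pkg_at(p4,whs1)}
  ∪ pre   = {pkg_at(p4,whs1)} ∪ {truck_at(t1,whs1)}
          = {pkg_at(p4,whs1), truck_at(t1,whs1)}

== RESULT ==
["pkg_at(p4,whs1)", "truck_at(t1,whs1)"]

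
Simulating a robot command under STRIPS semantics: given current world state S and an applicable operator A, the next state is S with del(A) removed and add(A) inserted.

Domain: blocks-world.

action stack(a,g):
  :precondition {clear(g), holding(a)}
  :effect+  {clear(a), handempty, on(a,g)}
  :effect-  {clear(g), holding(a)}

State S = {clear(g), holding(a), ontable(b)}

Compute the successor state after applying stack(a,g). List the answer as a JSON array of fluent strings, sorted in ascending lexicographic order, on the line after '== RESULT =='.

Progress:
  pre ⊆ S: {clear(g), holding(a)} ⊆ S  — applicable
  S \ del = {ontable(b)}
  ∪ add   = {clear(a), handempty, on(a,g), ontable(b)}

== RESULT ==
["clear(a)", "handempty", "on(a,g)", "ontable(b)"]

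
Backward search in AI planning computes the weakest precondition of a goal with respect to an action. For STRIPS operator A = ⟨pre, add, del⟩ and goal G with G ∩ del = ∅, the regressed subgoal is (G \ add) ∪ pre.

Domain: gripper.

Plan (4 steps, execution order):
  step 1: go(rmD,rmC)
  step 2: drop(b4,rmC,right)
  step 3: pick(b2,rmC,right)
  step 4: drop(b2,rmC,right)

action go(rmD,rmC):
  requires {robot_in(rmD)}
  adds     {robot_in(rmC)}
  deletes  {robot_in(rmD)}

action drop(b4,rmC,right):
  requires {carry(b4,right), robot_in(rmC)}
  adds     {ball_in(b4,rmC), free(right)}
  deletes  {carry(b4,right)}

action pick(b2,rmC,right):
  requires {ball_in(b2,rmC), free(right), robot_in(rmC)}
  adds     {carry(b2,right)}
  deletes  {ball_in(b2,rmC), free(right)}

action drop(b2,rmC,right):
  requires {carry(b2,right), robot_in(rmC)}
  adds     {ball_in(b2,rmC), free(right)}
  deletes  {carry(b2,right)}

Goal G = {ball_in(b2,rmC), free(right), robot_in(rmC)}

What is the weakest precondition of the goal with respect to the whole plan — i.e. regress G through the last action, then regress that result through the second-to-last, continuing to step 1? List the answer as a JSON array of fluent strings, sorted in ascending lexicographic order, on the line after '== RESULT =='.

Work backward from the goal:
  through step 4 (drop(b2,rmC,right)): drop {ball_in(b2,rmC), free(right)}, keep {robot_in(rmC)}, require {carry(b2,right), robot_in(rmC)}
    → {carry(b2,right), robot_in(rmC)}
  through step 3 (pick(b2,rmC,right)): drop {carry(b2,right)}, keep {robot_in(rmC)}, require {ball_in(b2,rmC), free(right), robot_in(rmC)}
    → {ball_in(b2,rmC), free(right), robot_in(rmC)}
  through step 2 (drop(b4,rmC,right)): drop {free(right)}, keep {ball_in(b2,rmC), robot_in(rmC)}, require {carry(b4,right), robot_in(rmC)}
    → {ball_in(b2,rmC), carry(b4,right), robot_in(rmC)}
  through step 1 (go(rmD,rmC)): drop {robot_in(rmC)}, keep {ball_in(b2,rmC), carry(b4,right)}, require {robot_in(rmD)}
    → {ball_in(b2,rmC), carry(b4,right), robot_in(rmD)}

== RESULT ==
["ball_in(b2,rmC)", "carry(b4,right)", "robot_in(rmD)"]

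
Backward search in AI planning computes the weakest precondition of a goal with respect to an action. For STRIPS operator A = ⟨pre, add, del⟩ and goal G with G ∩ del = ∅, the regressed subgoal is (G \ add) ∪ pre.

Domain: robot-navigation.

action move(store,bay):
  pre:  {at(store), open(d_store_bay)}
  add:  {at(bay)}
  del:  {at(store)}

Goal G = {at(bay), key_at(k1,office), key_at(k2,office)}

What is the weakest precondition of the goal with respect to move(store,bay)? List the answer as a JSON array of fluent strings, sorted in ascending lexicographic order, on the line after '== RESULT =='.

Compute (G \ add) ∪ pre:
  G ∩ del = {}  (empty — regression defined)
  G \ add = {at(bay), key_at(k1,office), key_at(k2,office)} \ {at(bay)} = {key_at(k1,office), key_at(k2,office)}
  ∪ pre   = {key_at(k1,office), key_at(k2,office)} ∪ {at(store), open(d_store_bay)}
          = {at(store), key_at(k1,office), key_at(k2,office), open(d_store_bay)}

== RESULT ==
["at(store)", "key_at(k1,office)", "key_at(k2,office)", "open(d_store_bay)"]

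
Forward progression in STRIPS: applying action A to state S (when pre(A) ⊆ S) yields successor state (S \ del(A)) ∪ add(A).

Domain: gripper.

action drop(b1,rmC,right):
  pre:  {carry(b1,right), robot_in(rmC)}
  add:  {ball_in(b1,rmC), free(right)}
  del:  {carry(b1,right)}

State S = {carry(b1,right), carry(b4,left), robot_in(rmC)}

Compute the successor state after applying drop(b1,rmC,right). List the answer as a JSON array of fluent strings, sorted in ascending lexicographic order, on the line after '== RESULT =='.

Compute (S \ del) ∪ add:
  pre ⊆ S: {carry(b1,right), robot_in(rmC)} ⊆ S  — applicable
  S \ del = {carry(b4,left), robot_in(rmC)}
  ∪ add   = {ball_in(b1,rmC), carry(b4,left), free(right), robot_in(rmC)}

== RESULT ==
["ball_in(b1,rmC)", "carry(b4,left)", "free(right)", "robot_in(rmC)"]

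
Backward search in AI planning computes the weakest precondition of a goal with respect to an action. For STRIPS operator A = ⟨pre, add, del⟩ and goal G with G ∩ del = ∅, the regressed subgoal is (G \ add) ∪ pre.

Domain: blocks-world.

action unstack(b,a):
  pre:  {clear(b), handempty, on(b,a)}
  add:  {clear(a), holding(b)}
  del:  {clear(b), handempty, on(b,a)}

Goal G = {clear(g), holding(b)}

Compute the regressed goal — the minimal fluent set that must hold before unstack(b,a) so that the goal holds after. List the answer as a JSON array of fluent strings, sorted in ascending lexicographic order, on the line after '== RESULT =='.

Compute (G \ add) ∪ pre:
  G ∩ del = {}  (empty — regression defined)
  G \ add = {clear(g), holding(b)} \ {clear(a), holding(b)} = {clear(g)}
  ∪ pre   = {clear(g)} ∪ {clear(b), handempty, on(b,a)}
          = {clear(b), clear(g), handempty, on(b,a)}

== RESULT ==
["clear(b)", "clear(g)", "handempty", "on(b,a)"]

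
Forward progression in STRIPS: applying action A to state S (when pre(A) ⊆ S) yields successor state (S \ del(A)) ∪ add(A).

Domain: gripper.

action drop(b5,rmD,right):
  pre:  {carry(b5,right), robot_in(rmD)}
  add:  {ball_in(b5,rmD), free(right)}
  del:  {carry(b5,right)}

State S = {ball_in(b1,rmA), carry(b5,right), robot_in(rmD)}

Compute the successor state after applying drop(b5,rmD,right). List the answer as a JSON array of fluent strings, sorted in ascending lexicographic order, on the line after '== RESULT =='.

Compute (S \ del) ∪ add:
  pre ⊆ S: {carry(b5,right), robot_in(rmD)} ⊆ S  — applicable
  S \ del = {ball_in(b1,rmA), robot_in(rmD)}
  ∪ add   = {ball_in(b1,rmA), ball_in(b5,rmD), free(right), robot_in(rmD)}

== RESULT ==
["ball_in(b1,rmA)", "ball_in(b5,rmD)", "free(right)", "robot_in(rmD)"]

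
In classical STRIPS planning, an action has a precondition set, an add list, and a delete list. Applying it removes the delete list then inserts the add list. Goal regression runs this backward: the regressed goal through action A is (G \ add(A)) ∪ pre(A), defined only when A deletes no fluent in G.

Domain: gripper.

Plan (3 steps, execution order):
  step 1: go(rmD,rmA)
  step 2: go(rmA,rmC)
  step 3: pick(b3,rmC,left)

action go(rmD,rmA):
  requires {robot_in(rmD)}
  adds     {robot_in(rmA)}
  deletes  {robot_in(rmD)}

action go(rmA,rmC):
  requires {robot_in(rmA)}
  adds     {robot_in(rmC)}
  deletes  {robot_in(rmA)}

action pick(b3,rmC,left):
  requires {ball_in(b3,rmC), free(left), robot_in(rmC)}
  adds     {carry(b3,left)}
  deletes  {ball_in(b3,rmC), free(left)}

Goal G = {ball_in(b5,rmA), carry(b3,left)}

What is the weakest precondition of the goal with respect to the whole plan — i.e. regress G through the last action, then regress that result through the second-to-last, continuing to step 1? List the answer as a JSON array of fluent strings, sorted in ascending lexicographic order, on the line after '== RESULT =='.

Work backward from the goal:
  through step 3 (pick(b3,rmC,left)): drop {carry(b3,left)}, keep {ball_in(b5,rmA)}, require {ball_in(b3,rmC), free(left), robot_in(rmC)}
    → {ball_in(b3,rmC), ball_in(b5,rmA), free(left), robot_in(rmC)}
  through step 2 (go(rmA,rmC)): drop {robot_in(rmC)}, keep {ball_in(b3,rmC), ball_in(b5,rmA), free(left)}, require {robot_in(rmA)}
    → {ball_in(b3,rmC), ball_in(b5,rmA), free(left), robot_in(rmA)}
  through step 1 (go(rmD,rmA)): drop {robot_in(rmA)}, keep {ball_in(b3,rmC), ball_in(b5,rmA), free(left)}, require {robot_in(rmD)}
    → {ball_in(b3,rmC), ball_in(b5,rmA), free(left), robot_in(rmD)}

== RESULT ==
["ball_in(b3,rmC)", "ball_in(b5,rmA)", "free(left)", "robot_in(rmD)"]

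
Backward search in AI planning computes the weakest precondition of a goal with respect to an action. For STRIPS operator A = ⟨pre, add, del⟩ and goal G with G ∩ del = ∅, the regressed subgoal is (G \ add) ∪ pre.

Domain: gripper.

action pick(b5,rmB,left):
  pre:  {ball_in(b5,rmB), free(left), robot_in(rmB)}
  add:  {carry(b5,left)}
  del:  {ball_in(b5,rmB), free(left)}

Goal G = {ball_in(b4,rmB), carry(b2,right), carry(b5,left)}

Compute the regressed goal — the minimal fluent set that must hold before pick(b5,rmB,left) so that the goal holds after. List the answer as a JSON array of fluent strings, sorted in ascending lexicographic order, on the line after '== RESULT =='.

Regress:
  G ∩ del = {}  (empty — regression defined)
  G \ add = {ball_in(b4,rmB), carry(b2,right), carry(b5,left)} \ {carry(b5,left)} = {ball_in(b4,rmB), carry(b2,right)}
  ∪ pre   = {ball_in(b4,rmB), carry(b2,right)} ∪ {ball_in(b5,rmB), free(left), robot_in(rmB)}
          = {ball_in(b4,rmB), ball_in(b5,rmB), carry(b2,right), free(left), robot_in(rmB)}

== RESULT ==
["ball_in(b4,rmB)", "ball_in(b5,rmB)", "carry(b2,right)", "free(left)", "robot_in(rmB)"]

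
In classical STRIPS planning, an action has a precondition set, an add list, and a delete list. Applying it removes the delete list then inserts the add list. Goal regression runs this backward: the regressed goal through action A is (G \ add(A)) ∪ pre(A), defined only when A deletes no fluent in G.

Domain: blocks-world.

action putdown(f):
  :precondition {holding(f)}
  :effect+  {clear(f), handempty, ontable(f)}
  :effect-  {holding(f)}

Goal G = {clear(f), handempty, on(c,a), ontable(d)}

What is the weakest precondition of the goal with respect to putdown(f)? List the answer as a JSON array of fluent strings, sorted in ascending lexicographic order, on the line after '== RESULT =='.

Regress:
  G ∩ del = {}  (empty — regression defined)
  G \ add = {clear(f), handempty, on(c,a), ontable(d)} \ {clear(f), handempty, ontable(f)} = {on(c,a), ontable(d)}
  ∪ pre   = {on(c,a), ontable(d)} ∪ {holding(f)}
          = {holding(f), on(c,a), ontable(d)}

== RESULT ==
["holding(f)", "on(c,a)", "ontable(d)"]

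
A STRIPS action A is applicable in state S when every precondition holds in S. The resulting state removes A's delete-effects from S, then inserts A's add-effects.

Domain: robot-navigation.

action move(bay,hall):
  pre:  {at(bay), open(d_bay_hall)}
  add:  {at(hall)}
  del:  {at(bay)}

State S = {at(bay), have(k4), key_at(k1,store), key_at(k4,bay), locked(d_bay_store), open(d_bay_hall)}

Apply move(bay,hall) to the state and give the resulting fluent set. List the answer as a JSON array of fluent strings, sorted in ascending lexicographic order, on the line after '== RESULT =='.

Progress:
  pre ⊆ S: {at(bay), open(d_bay_hall)} ⊆ S  — applicable
  S \ del = {have(k4), key_at(k1,store), key_at(k4,bay), locked(d_bay_store), open(d_bay_hall)}
  ∪ add   = {at(hall), have(k4), key_at(k1,store), key_at(k4,bay), locked(d_bay_store), open(d_bay_hall)}

== RESULT ==
["at(hall)", "have(k4)", "key_at(k1,store)", "key_at(k4,bay)", "locked(d_bay_store)", "open(d_bay_hall)"]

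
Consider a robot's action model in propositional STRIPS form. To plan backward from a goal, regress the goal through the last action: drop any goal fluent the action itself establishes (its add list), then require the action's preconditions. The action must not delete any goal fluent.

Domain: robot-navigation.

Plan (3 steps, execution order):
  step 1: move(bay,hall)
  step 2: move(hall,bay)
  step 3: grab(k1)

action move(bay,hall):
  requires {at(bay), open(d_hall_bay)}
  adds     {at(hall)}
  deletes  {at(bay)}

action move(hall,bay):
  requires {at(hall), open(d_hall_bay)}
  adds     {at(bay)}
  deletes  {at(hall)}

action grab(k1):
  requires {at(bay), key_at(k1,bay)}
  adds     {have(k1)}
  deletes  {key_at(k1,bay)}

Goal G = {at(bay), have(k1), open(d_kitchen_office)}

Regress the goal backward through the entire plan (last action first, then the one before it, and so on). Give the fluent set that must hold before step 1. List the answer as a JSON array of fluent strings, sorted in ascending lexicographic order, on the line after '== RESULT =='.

Work backward from the goal:
  through step 3 (grab(k1)): drop {have(k1)}, keep {at(bay), open(d_kitchen_office)}, require {at(bay), key_at(k1,bay)}
    → {at(bay), key_at(k1,bay), open(d_kitchen_office)}
  through step 2 (move(hall,bay)): drop {at(bay)}, keep {key_at(k1,bay), open(d_kitchen_office)}, require {at(hall), open(d_hall_bay)}
    → {at(hall), key_at(k1,bay), open(d_hall_bay), open(d_kitchen_office)}
  through step 1 (move(bay,hall)): drop {at(hall)}, keep {key_at(k1,bay), open(d_hall_bay), open(d_kitchen_office)}, require {at(bay), open(d_hall_bay)}
    → {at(bay), key_at(k1,bay), open(d_hall_bay), open(d_kitchen_office)}

== RESULT ==
["at(bay)", "key_at(k1,bay)", "open(d_hall_bay)", "open(d_kitchen_office)"]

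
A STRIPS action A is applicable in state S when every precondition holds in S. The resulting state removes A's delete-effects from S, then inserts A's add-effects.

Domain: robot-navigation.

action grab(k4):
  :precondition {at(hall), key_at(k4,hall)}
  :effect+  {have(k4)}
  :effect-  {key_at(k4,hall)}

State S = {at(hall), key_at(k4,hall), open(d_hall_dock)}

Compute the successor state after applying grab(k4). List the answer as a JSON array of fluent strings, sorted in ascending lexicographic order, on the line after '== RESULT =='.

Progress:
  pre ⊆ S: {at(hall), key_at(k4,hall)} ⊆ S  — applicable
  S \ del = {at(hall), open(d_hall_dock)}
  ∪ add   = {at(hall), have(k4), open(d_hall_dock)}

== RESULT ==
["at(hall)", "have(k4)", "open(d_hall_dock)"]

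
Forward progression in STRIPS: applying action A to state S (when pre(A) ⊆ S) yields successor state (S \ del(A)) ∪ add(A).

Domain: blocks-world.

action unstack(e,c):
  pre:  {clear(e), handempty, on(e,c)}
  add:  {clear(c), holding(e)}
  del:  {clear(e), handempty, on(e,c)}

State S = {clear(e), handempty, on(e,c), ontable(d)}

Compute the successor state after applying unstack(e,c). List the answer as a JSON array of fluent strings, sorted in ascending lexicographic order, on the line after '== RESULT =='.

Progress:
  pre ⊆ S: {clear(e), handempty, on(e,c)} ⊆ S  — applicable
  S \ del = {ontable(d)}
  ∪ add   = {clear(c), holding(e), ontable(d)}

== RESULT ==
["clear(c)", "holding(e)", "ontable(d)"]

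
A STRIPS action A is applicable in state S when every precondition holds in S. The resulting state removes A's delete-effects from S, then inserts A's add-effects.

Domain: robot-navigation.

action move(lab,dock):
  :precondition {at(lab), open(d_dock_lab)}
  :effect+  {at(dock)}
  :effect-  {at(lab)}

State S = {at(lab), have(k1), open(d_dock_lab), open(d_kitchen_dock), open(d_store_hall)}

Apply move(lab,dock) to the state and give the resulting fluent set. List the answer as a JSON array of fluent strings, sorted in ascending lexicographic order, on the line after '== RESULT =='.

Compute (S \ del) ∪ add:
  pre ⊆ S: {at(lab), open(d_dock_lab)} ⊆ S  — applicable
  S \ del = {have(k1), open(d_dock_lab), open(d_kitchen_dock), open(d_store_hall)}
  ∪ add   = {at(dock), have(k1), open(d_dock_lab), open(d_kitchen_dock), open(d_store_hall)}

== RESULT ==
["at(dock)", "have(k1)", "open(d_dock_lab)", "open(d_kitchen_dock)", "open(d_store_hall)"]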